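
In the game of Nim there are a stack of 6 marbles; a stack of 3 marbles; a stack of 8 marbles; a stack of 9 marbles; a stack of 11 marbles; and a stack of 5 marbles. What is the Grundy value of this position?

Nim-sum: 6 XOR 3 XOR 8 XOR 9 XOR 11 XOR 5 = 10.

10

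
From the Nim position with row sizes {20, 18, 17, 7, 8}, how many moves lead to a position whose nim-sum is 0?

3

Nim-sum: 20 ^ 18 ^ 17 ^ 7 ^ 8 = 24.
The overall nim-sum is X = 24. A row of size p has a winning move iff p XOR X < p (reduce it to p XOR X).
  20: 20 XOR 24 = 12 < 20 — winning move (to 12).
  18: 18 XOR 24 = 10 < 18 — winning move (to 10).
  17: 17 XOR 24 = 9 < 17 — winning move (to 9).
  7: 7 XOR 24 = 31 ≥ 7 — no move.
  8: 8 XOR 24 = 16 ≥ 8 — no move.
That gives 3 winning moves.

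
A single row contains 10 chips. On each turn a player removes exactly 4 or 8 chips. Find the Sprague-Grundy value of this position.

2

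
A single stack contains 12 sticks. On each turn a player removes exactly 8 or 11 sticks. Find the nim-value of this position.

Compute g(0), g(1), … for moves {8, 11}:
g(0) = mex{} = 0
g(1) = mex{} = 0
g(2) = mex{} = 0
g(3) = mex{} = 0
g(4) = mex{} = 0
g(5) = mex{} = 0
g(6) = mex{} = 0
g(7) = mex{} = 0
g(8) = mex{0} = 1
g(9) = mex{0} = 1
g(10) = mex{0} = 1
g(11) = mex{0} = 1
g(12) = mex{0} = 1
So g(12) = 1.

1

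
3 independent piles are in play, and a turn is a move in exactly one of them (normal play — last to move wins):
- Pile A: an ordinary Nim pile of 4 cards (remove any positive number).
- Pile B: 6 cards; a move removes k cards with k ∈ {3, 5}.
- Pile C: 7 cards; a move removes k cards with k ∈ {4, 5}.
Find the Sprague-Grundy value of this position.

7

Pile A is a plain Nim pile of size 4, so its Grundy value is 4.
Grundy values for pile B (subtraction set {3, 5}):
k:     0  1  2  3  4  5  6
g(k):  0  0  0  1  1  1  2
So g(6) = 2.
For pile C, compute g(0), g(1), … with moves {4, 5}:
k:     0  1  2  3  4  5  6  7
g(k):  0  0  0  0  1  1  1  1
So g(7) = 1.
The value of a disjunctive sum is the nim-sum of the parts.
Combined value = 4 ⊕ 2 ⊕ 1 = 7.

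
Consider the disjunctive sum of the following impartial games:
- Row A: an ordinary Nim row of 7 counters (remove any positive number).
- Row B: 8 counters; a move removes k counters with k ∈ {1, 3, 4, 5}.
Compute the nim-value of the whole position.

7

Row A is a plain Nim row of size 7, so its Grundy value is 7.
Build the Grundy sequence for row B with g(k) = mex{g(k−s) : s ∈ {1, 3, 4, 5}, s ≤ k}:
g(0) = mex{} = 0
g(1) = mex{0} = 1
g(2) = mex{1} = 0
g(3) = mex{0} = 1
g(4) = mex{0,1} = 2
g(5) = mex{0,1,2} = 3
g(6) = mex{0,1,3} = 2
g(7) = mex{0,1,2} = 3
g(8) = mex{1,2,3} = 0
So g(8) = 0.
By the Sprague-Grundy theorem, the Grundy value of a sum of independent games is the XOR of the component values.
Combined value = 7 ⊕ 0 = 7.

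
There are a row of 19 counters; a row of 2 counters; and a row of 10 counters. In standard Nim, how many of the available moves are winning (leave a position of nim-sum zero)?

1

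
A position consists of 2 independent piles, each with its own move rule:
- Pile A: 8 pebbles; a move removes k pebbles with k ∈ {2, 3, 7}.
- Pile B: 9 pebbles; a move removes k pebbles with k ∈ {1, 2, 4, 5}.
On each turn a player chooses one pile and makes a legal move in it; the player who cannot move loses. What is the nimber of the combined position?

1

For pile A, compute g(0), g(1), … with moves {2, 3, 7}:
k:     0  1  2  3  4  5  6  7  8
g(k):  0  0  1  1  2  0  0  1  1
So g(8) = 1.
For pile B, compute g(0), g(1), … with moves {1, 2, 4, 5}:
k:     0  1  2  3  4  5  6  7  8  9
g(k):  0  1  2  0  1  2  0  1  2  0
So g(9) = 0.
By the Sprague-Grundy theorem, the Grundy value of a sum of independent games is the XOR of the component values.
Combined value = 1 XOR 0 = 1.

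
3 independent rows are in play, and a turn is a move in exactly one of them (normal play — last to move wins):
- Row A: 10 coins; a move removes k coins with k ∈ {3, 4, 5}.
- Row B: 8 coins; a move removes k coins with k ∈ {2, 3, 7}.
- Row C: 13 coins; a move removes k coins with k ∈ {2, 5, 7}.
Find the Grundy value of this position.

Build the Grundy sequence for row A with g(k) = mex{g(k−s) : s ∈ {3, 4, 5}, s ≤ k}:
g(0) = mex{} = 0
g(1) = mex{} = 0
g(2) = mex{} = 0
g(3) = mex{0} = 1
g(4) = mex{0} = 1
g(5) = mex{0} = 1
g(6) = mex{0,1} = 2
g(7) = mex{0,1} = 2
g(8) = mex{1} = 0
g(9) = mex{1,2} = 0
g(10) = mex{1,2} = 0
So g(10) = 0.
Grundy values for row B (subtraction set {2, 3, 7}):
k:     0  1  2  3  4  5  6  7  8
g(k):  0  0  1  1  2  0  0  1  1
So g(8) = 1.
Grundy values for row C (subtraction set {2, 5, 7}):
g(0) = mex{} = 0
g(1) = mex{} = 0
g(2) = mex{0} = 1
g(3) = mex{0} = 1
g(4) = mex{1} = 0
g(5) = mex{0,1} = 2
g(6) = mex{0} = 1
g(7) = mex{0,1,2} = 3
g(8) = mex{0,1} = 2
g(9) = mex{0,1,3} = 2
g(10) = mex{1,2} = 0
g(11) = mex{0,1,2} = 3
g(12) = mex{0,2,3} = 1
g(13) = mex{1,2,3} = 0
So g(13) = 0.
The value of a disjunctive sum is the nim-sum of the parts.
Combined value = 0 ⊕ 1 ⊕ 0 = 1.

1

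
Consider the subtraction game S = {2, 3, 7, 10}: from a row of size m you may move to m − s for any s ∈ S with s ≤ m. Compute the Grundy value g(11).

3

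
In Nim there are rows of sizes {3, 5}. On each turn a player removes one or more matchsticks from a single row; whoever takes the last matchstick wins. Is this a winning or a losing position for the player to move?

Compute the nim-sum pairwise:
3 ^ 5 = 6
The nim-sum is 6 ≠ 0, so this is an N-position: the player to move can win.

Winning position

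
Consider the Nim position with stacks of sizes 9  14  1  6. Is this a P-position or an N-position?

P-position

In binary:
  1001  (9)
  1110  (14)
  0001  (1)
  0110  (6)
  ----
  0000  (0)
The nim-sum is 0, so this is a P-position: the player to move is in a losing position under optimal play.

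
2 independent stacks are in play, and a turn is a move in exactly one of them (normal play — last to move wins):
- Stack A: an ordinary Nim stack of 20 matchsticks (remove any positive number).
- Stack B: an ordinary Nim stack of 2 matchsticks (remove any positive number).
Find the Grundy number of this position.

Stack A is a plain Nim stack of size 20, so its Grundy value is 20.
Stack B is a plain Nim stack of size 2, so its Grundy value is 2.
By the Sprague-Grundy theorem, the Grundy value of a sum of independent games is the XOR of the component values.
Combined value = 20 XOR 2 = 22.

22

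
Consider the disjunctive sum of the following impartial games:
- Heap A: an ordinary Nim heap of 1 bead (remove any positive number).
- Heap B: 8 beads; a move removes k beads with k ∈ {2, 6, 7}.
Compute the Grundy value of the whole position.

3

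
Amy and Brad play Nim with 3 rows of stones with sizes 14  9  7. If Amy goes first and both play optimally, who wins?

Compute the nim-sum pairwise:
14 XOR 9 = 7
7 XOR 7 = 0
The nim-sum is 0, so this is a P-position: the player to move is in a losing position under optimal play; Amy is about to move from it and so loses — Brad wins.

Brad wins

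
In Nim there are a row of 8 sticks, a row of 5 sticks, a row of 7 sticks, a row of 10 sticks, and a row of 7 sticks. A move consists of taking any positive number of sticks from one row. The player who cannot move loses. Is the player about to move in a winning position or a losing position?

Winning position

Nim-sum: 8 XOR 5 XOR 7 XOR 10 XOR 7 = 7.
The nim-sum is 7 ≠ 0, so this is an N-position: the player to move can win.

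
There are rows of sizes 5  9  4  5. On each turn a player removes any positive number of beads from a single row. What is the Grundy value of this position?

Bitwise XOR of the heap sizes:
  0101  (5)
  1001  (9)
  0100  (4)
  0101  (5)
  ----
  1101  (13)

13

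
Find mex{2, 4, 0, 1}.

3

The values 0, 1, 2 are all present; 3 is the first non-negative integer missing from the set.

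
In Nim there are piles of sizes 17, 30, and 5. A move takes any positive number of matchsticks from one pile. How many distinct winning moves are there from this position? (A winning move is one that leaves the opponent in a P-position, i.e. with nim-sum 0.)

Compute the nim-sum pairwise:
17 ^ 30 = 15
15 ^ 5 = 10
The overall nim-sum is X = 10. A pile of size p has a winning move iff p XOR X < p (reduce it to p XOR X).
  17: 17 XOR 10 = 27 ≥ 17 — no move.
  30: 30 XOR 10 = 20 < 30 — winning move (to 20).
  5: 5 XOR 10 = 15 ≥ 5 — no move.
That gives 1 winning move.

1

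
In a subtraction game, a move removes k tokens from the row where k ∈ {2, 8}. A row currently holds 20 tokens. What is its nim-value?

0

Build the Grundy sequence with g(k) = mex{g(k−s) : s ∈ {2, 8}, s ≤ k}:
k:     0  1  2  3  4  5  6  7  8  9 10 11 12 13 14 15 16 17 18 19 20
g(k):  0  0  1  1  0  0  1  1  2  2  0  0  1  1  0  0  1  1  2  2  0
So g(20) = 0.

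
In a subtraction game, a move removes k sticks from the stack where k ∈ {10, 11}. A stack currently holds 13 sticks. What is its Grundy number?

Build the Grundy sequence with g(k) = mex{g(k−s) : s ∈ {10, 11}, s ≤ k}:
g(0) = mex{} = 0
g(1) = mex{} = 0
g(2) = mex{} = 0
g(3) = mex{} = 0
g(4) = mex{} = 0
g(5) = mex{} = 0
g(6) = mex{} = 0
g(7) = mex{} = 0
g(8) = mex{} = 0
g(9) = mex{} = 0
g(10) = mex{0} = 1
g(11) = mex{0} = 1
g(12) = mex{0} = 1
g(13) = mex{0} = 1
So g(13) = 1.

1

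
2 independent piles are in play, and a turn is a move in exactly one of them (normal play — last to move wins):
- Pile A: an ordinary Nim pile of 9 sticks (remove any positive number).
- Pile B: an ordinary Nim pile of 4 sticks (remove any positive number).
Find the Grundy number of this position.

13

Pile A is a plain Nim pile of size 9, so its Grundy value is 9.
Pile B is a plain Nim pile of size 4, so its Grundy value is 4.
By the Sprague-Grundy theorem, the Grundy value of a sum of independent games is the XOR of the component values.
Combined value = 9 ⊕ 4 = 13.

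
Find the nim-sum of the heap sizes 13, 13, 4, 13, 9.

0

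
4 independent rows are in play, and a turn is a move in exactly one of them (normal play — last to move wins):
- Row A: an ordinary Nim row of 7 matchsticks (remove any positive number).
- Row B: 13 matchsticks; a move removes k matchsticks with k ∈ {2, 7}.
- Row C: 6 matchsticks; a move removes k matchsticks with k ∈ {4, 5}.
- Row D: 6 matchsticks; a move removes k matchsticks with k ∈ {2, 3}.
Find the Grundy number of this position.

6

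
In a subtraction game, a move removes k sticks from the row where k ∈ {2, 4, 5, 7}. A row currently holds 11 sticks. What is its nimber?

1

Compute g(0), g(1), … for moves {2, 4, 5, 7}:
g(0) = mex{} = 0
g(1) = mex{} = 0
g(2) = mex{0} = 1
g(3) = mex{0} = 1
g(4) = mex{0,1} = 2
g(5) = mex{0,1} = 2
g(6) = mex{0,1,2} = 3
g(7) = mex{0,1,2} = 3
g(8) = mex{0,1,2,3} = 4
g(9) = mex{1,2,3} = 0
g(10) = mex{1,2,3,4} = 0
g(11) = mex{0,2,3} = 1
So g(11) = 1.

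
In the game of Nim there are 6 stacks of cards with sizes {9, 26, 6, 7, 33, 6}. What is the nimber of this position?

Nim-sum: 9 ⊕ 26 ⊕ 6 ⊕ 7 ⊕ 33 ⊕ 6 = 53.

53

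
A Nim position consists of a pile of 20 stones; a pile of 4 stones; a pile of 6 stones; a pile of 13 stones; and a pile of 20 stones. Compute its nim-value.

15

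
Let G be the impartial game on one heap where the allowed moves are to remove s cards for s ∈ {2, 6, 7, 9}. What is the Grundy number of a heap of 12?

2

Compute g(0), g(1), … for moves {2, 6, 7, 9}:
k:     0  1  2  3  4  5  6  7  8  9 10 11 12
g(k):  0  0  1  1  0  0  1  1  2  2  3  3  2
So g(12) = 2.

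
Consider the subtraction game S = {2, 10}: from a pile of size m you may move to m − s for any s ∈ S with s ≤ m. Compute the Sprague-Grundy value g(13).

0

Compute g(0), g(1), … for moves {2, 10}:
k:     0  1  2  3  4  5  6  7  8  9 10 11 12 13
g(k):  0  0  1  1  0  0  1  1  0  0  1  1  0  0
So g(13) = 0.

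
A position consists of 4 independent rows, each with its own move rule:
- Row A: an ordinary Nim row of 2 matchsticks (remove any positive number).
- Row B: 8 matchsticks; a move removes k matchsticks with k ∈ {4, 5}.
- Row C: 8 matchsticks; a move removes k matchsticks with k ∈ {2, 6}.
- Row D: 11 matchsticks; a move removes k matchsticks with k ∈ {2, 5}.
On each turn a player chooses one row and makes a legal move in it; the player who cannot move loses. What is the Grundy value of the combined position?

Row A is a plain Nim row of size 2, so its Grundy value is 2.
For row B, compute g(0), g(1), … with moves {4, 5}:
g(0) = mex{} = 0
g(1) = mex{} = 0
g(2) = mex{} = 0
g(3) = mex{} = 0
g(4) = mex{0} = 1
g(5) = mex{0} = 1
g(6) = mex{0} = 1
g(7) = mex{0} = 1
g(8) = mex{0,1} = 2
So g(8) = 2.
For row C, compute g(0), g(1), … with moves {2, 6}:
k:     0  1  2  3  4  5  6  7  8
g(k):  0  0  1  1  0  0  1  1  0
So g(8) = 0.
Grundy values for row D (subtraction set {2, 5}):
g(0) = mex{} = 0
g(1) = mex{} = 0
g(2) = mex{0} = 1
g(3) = mex{0} = 1
g(4) = mex{1} = 0
g(5) = mex{0,1} = 2
g(6) = mex{0} = 1
g(7) = mex{1,2} = 0
g(8) = mex{1} = 0
g(9) = mex{0} = 1
g(10) = mex{0,2} = 1
g(11) = mex{1} = 0
So g(11) = 0.
By the Sprague-Grundy theorem, the Grundy value of a sum of independent games is the XOR of the component values.
Combined value = 2 XOR 2 XOR 0 XOR 0 = 0.

0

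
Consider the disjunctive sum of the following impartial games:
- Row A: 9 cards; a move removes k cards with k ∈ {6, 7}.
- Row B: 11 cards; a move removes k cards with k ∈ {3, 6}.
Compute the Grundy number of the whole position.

1

Grundy values for row A (subtraction set {6, 7}):
g(0) = mex{} = 0
g(1) = mex{} = 0
g(2) = mex{} = 0
g(3) = mex{} = 0
g(4) = mex{} = 0
g(5) = mex{} = 0
g(6) = mex{0} = 1
g(7) = mex{0} = 1
g(8) = mex{0} = 1
g(9) = mex{0} = 1
So g(9) = 1.
For row B, compute g(0), g(1), … with moves {3, 6}:
g(0) = mex{} = 0
g(1) = mex{} = 0
g(2) = mex{} = 0
g(3) = mex{0} = 1
g(4) = mex{0} = 1
g(5) = mex{0} = 1
g(6) = mex{0,1} = 2
g(7) = mex{0,1} = 2
g(8) = mex{0,1} = 2
g(9) = mex{1,2} = 0
g(10) = mex{1,2} = 0
g(11) = mex{1,2} = 0
So g(11) = 0.
The value of a disjunctive sum is the nim-sum of the parts.
Combined value = 1 XOR 0 = 1.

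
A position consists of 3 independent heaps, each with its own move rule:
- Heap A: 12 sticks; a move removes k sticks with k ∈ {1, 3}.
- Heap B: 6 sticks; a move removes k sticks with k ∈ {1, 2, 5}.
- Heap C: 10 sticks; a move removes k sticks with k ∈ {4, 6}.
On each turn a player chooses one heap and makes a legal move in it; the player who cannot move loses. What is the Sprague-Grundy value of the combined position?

Grundy values for heap A (subtraction set {1, 3}):
g(0) = mex{} = 0
g(1) = mex{0} = 1
g(2) = mex{1} = 0
g(3) = mex{0} = 1
g(4) = mex{1} = 0
g(5) = mex{0} = 1
g(6) = mex{1} = 0
g(7) = mex{0} = 1
g(8) = mex{1} = 0
g(9) = mex{0} = 1
g(10) = mex{1} = 0
g(11) = mex{0} = 1
g(12) = mex{1} = 0
So g(12) = 0.
Grundy values for heap B (subtraction set {1, 2, 5}):
k:     0  1  2  3  4  5  6
g(k):  0  1  2  0  1  2  0
So g(6) = 0.
For heap C, compute g(0), g(1), … with moves {4, 6}:
g(0) = mex{} = 0
g(1) = mex{} = 0
g(2) = mex{} = 0
g(3) = mex{} = 0
g(4) = mex{0} = 1
g(5) = mex{0} = 1
g(6) = mex{0} = 1
g(7) = mex{0} = 1
g(8) = mex{0,1} = 2
g(9) = mex{0,1} = 2
g(10) = mex{1} = 0
So g(10) = 0.
By the Sprague-Grundy theorem, the Grundy value of a sum of independent games is the XOR of the component values.
Combined value = 0 XOR 0 XOR 0 = 0.

0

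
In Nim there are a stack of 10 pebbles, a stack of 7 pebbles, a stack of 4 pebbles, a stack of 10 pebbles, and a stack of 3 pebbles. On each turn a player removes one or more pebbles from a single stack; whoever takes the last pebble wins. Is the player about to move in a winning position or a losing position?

Losing position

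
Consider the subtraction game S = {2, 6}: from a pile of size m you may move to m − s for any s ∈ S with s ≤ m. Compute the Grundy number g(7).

1

Grundy values for subtraction set {2, 6}:
k:     0  1  2  3  4  5  6  7
g(k):  0  0  1  1  0  0  1  1
So g(7) = 1.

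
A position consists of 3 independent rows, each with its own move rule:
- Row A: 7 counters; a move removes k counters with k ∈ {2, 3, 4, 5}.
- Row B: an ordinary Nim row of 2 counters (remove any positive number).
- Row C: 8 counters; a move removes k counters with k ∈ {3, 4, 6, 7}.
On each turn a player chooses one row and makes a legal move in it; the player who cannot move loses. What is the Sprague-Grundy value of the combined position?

Grundy values for row A (subtraction set {2, 3, 4, 5}):
k:     0  1  2  3  4  5  6  7
g(k):  0  0  1  1  2  2  3  0
So g(7) = 0.
Row B is a plain Nim row of size 2, so its Grundy value is 2.
For row C, compute g(0), g(1), … with moves {3, 4, 6, 7}:
k:     0  1  2  3  4  5  6  7  8
g(k):  0  0  0  1  1  1  2  2  2
So g(8) = 2.
The value of a disjunctive sum is the nim-sum of the parts.
Combined value = 0 ⊕ 2 ⊕ 2 = 0.

0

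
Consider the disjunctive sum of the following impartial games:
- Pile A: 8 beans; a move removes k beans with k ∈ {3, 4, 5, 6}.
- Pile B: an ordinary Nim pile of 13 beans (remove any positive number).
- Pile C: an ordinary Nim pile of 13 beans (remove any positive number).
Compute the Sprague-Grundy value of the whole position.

Build the Grundy sequence for pile A with g(k) = mex{g(k−s) : s ∈ {3, 4, 5, 6}, s ≤ k}:
k:     0  1  2  3  4  5  6  7  8
g(k):  0  0  0  1  1  1  2  2  2
So g(8) = 2.
Pile B is a plain Nim pile of size 13, so its Grundy value is 13.
Pile C is a plain Nim pile of size 13, so its Grundy value is 13.
By the Sprague-Grundy theorem, the Grundy value of a sum of independent games is the XOR of the component values.
Combined value = 2 XOR 13 XOR 13 = 2.

2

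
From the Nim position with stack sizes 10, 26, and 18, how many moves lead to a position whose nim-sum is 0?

Nim-sum: 10 XOR 26 XOR 18 = 2.
The overall nim-sum is X = 2. A stack of size p has a winning move iff p XOR X < p (reduce it to p XOR X).
  10: 10 XOR 2 = 8 < 10 — winning move (to 8).
  26: 26 XOR 2 = 24 < 26 — winning move (to 24).
  18: 18 XOR 2 = 16 < 18 — winning move (to 16).
That gives 3 winning moves.

3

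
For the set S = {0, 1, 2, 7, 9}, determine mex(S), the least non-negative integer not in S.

The values 0, 1, 2 are all present; 3 is the first non-negative integer missing from the set.

3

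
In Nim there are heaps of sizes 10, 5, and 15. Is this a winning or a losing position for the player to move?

Bitwise XOR of the heap sizes:
  1010  (10)
  0101  (5)
  1111  (15)
  ----
  0000  (0)
The nim-sum is 0, so this is a P-position: the player to move is in a losing position under optimal play.

Losing position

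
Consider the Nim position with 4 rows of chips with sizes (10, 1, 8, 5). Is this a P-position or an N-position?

N-position

In binary:
  1010  (10)
  0001  (1)
  1000  (8)
  0101  (5)
  ----
  0110  (6)
The nim-sum is 6 ≠ 0, so this is an N-position: the player to move can win.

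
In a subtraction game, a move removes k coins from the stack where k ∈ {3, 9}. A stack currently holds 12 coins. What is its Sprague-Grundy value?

0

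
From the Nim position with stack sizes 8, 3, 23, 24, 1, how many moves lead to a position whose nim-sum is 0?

1

In binary:
  01000  (8)
  00011  (3)
  10111  (23)
  11000  (24)
  00001  (1)
  -----
  00101  (5)
The overall nim-sum is X = 5. A stack of size p has a winning move iff p XOR X < p (reduce it to p XOR X).
  8: 8 XOR 5 = 13 ≥ 8 — no move.
  3: 3 XOR 5 = 6 ≥ 3 — no move.
  23: 23 XOR 5 = 18 < 23 — winning move (to 18).
  24: 24 XOR 5 = 29 ≥ 24 — no move.
  1: 1 XOR 5 = 4 ≥ 1 — no move.
That gives 1 winning move.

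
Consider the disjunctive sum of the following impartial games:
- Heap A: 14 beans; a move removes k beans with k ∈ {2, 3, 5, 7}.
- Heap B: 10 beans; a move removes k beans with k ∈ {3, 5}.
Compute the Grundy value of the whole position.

2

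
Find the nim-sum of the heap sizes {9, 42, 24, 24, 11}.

Compute the nim-sum pairwise:
9 ⊕ 42 = 35
35 ⊕ 24 = 59
59 ⊕ 24 = 35
35 ⊕ 11 = 40

40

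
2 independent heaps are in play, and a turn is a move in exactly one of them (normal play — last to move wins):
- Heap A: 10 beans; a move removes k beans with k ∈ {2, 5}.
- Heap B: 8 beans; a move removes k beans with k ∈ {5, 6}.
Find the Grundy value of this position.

0

Build the Grundy sequence for heap A with g(k) = mex{g(k−s) : s ∈ {2, 5}, s ≤ k}:
k:     0  1  2  3  4  5  6  7  8  9 10
g(k):  0  0  1  1  0  2  1  0  0  1  1
So g(10) = 1.
Build the Grundy sequence for heap B with g(k) = mex{g(k−s) : s ∈ {5, 6}, s ≤ k}:
g(0) = mex{} = 0
g(1) = mex{} = 0
g(2) = mex{} = 0
g(3) = mex{} = 0
g(4) = mex{} = 0
g(5) = mex{0} = 1
g(6) = mex{0} = 1
g(7) = mex{0} = 1
g(8) = mex{0} = 1
So g(8) = 1.
The value of a disjunctive sum is the nim-sum of the parts.
Combined value = 1 ⊕ 1 = 0.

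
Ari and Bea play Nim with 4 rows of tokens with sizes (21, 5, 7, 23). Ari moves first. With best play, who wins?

Bitwise XOR of the heap sizes:
  10101  (21)
  00101  (5)
  00111  (7)
  10111  (23)
  -----
  00000  (0)
The nim-sum is 0, so this is a P-position: the player to move is in a losing position under optimal play; Ari is about to move from it and so loses — Bea wins.

Bea wins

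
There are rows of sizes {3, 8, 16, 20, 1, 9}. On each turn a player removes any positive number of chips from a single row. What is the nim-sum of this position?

7

Bitwise XOR of the heap sizes:
  00011  (3)
  01000  (8)
  10000  (16)
  10100  (20)
  00001  (1)
  01001  (9)
  -----
  00111  (7)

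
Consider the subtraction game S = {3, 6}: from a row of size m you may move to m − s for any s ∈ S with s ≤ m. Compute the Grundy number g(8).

2

Build the Grundy sequence with g(k) = mex{g(k−s) : s ∈ {3, 6}, s ≤ k}:
g(0) = mex{} = 0
g(1) = mex{} = 0
g(2) = mex{} = 0
g(3) = mex{0} = 1
g(4) = mex{0} = 1
g(5) = mex{0} = 1
g(6) = mex{0,1} = 2
g(7) = mex{0,1} = 2
g(8) = mex{0,1} = 2
So g(8) = 2.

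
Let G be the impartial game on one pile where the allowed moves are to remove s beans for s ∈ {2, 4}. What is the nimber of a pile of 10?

2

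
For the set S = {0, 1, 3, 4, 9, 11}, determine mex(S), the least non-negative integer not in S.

The values 0, 1 are all present; 2 is the first non-negative integer missing from the set.

2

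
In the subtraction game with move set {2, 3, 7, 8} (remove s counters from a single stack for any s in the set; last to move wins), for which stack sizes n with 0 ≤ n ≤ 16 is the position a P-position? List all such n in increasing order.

Build the Grundy sequence with g(k) = mex{g(k−s) : s ∈ {2, 3, 7, 8}, s ≤ k}:
k:     0  1  2  3  4  5  6  7  8  9 10 11 12 13 14 15 16
g(k):  0  0  1  1  2  0  0  1  1  2  0  0  1  1  2  0  0
The P-positions (g = 0) in 0..16 are 0, 1, 5, 6, 10, 11, 15, 16.

0, 1, 5, 6, 10, 11, 15, 16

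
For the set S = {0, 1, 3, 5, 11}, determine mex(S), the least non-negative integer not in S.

The values 0, 1 are all present; 2 is the first non-negative integer missing from the set.

2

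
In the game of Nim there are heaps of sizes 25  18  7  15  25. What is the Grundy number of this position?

Nim-sum: 25 ^ 18 ^ 7 ^ 15 ^ 25 = 26.

26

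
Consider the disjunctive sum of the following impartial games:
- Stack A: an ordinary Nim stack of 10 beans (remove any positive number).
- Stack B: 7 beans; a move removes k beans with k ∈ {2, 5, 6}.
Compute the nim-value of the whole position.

9

Stack A is a plain Nim stack of size 10, so its Grundy value is 10.
Grundy values for stack B (subtraction set {2, 5, 6}):
k:     0  1  2  3  4  5  6  7
g(k):  0  0  1  1  0  2  1  3
So g(7) = 3.
By the Sprague-Grundy theorem, the Grundy value of a sum of independent games is the XOR of the component values.
Combined value = 10 ⊕ 3 = 9.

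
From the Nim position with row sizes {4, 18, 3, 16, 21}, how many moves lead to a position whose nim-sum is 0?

Write each in binary and XOR column by column:
  00100  (4)
  10010  (18)
  00011  (3)
  10000  (16)
  10101  (21)
  -----
  10000  (16)
The overall nim-sum is X = 16. A row of size p has a winning move iff p XOR X < p (reduce it to p XOR X).
  4: 4 XOR 16 = 20 ≥ 4 — no move.
  18: 18 XOR 16 = 2 < 18 — winning move (to 2).
  3: 3 XOR 16 = 19 ≥ 3 — no move.
  16: 16 XOR 16 = 0 < 16 — winning move (to 0).
  21: 21 XOR 16 = 5 < 21 — winning move (to 5).
That gives 3 winning moves.

3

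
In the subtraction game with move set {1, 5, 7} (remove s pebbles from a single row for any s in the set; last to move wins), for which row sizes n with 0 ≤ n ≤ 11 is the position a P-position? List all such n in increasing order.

Compute g(0), g(1), … for moves {1, 5, 7}:
g(0) = mex{} = 0
g(1) = mex{0} = 1
g(2) = mex{1} = 0
g(3) = mex{0} = 1
g(4) = mex{1} = 0
g(5) = mex{0} = 1
g(6) = mex{1} = 0
g(7) = mex{0} = 1
g(8) = mex{1} = 0
g(9) = mex{0} = 1
g(10) = mex{1} = 0
g(11) = mex{0} = 1
The P-positions (g = 0) in 0..11 are 0, 2, 4, 6, 8, 10.

0, 2, 4, 6, 8, 10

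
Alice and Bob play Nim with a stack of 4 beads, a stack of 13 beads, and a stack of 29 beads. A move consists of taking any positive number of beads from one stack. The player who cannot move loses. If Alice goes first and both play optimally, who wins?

Alice wins

Nim-sum: 4 ^ 13 ^ 29 = 20.
The nim-sum is 20 ≠ 0, so this is an N-position: the player to move can win; Alice has a winning move.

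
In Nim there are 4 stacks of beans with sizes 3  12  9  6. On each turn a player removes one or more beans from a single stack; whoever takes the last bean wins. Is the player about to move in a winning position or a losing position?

Losing position

Compute the nim-sum pairwise:
3 ^ 12 = 15
15 ^ 9 = 6
6 ^ 6 = 0
The nim-sum is 0, so this is a P-position: the player to move is in a losing position under optimal play.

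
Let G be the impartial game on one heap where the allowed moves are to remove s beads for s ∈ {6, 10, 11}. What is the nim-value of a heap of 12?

Compute g(0), g(1), … for moves {6, 10, 11}:
k:     0  1  2  3  4  5  6  7  8  9 10 11 12
g(k):  0  0  0  0  0  0  1  1  1  1  1  1  2
So g(12) = 2.

2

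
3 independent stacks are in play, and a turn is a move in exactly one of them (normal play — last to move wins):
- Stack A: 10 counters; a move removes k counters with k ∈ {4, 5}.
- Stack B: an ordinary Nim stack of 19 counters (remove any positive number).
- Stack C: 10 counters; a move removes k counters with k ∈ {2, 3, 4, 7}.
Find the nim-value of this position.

17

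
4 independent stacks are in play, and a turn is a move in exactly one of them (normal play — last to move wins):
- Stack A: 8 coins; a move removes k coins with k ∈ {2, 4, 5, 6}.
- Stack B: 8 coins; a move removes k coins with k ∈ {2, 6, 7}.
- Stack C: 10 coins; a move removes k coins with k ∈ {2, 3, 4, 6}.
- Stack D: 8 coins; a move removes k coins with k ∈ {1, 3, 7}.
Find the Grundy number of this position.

Build the Grundy sequence for stack A with g(k) = mex{g(k−s) : s ∈ {2, 4, 5, 6}, s ≤ k}:
g(0) = mex{} = 0
g(1) = mex{} = 0
g(2) = mex{0} = 1
g(3) = mex{0} = 1
g(4) = mex{0,1} = 2
g(5) = mex{0,1} = 2
g(6) = mex{0,1,2} = 3
g(7) = mex{0,1,2} = 3
g(8) = mex{1,2,3} = 0
So g(8) = 0.
Grundy values for stack B (subtraction set {2, 6, 7}):
g(0) = mex{} = 0
g(1) = mex{} = 0
g(2) = mex{0} = 1
g(3) = mex{0} = 1
g(4) = mex{1} = 0
g(5) = mex{1} = 0
g(6) = mex{0} = 1
g(7) = mex{0} = 1
g(8) = mex{0,1} = 2
So g(8) = 2.
For stack C, compute g(0), g(1), … with moves {2, 3, 4, 6}:
g(0) = mex{} = 0
g(1) = mex{} = 0
g(2) = mex{0} = 1
g(3) = mex{0} = 1
g(4) = mex{0,1} = 2
g(5) = mex{0,1} = 2
g(6) = mex{0,1,2} = 3
g(7) = mex{0,1,2} = 3
g(8) = mex{1,2,3} = 0
g(9) = mex{1,2,3} = 0
g(10) = mex{0,2,3} = 1
So g(10) = 1.
Build the Grundy sequence for stack D with g(k) = mex{g(k−s) : s ∈ {1, 3, 7}, s ≤ k}:
g(0) = mex{} = 0
g(1) = mex{0} = 1
g(2) = mex{1} = 0
g(3) = mex{0} = 1
g(4) = mex{1} = 0
g(5) = mex{0} = 1
g(6) = mex{1} = 0
g(7) = mex{0} = 1
g(8) = mex{1} = 0
So g(8) = 0.
The value of a disjunctive sum is the nim-sum of the parts.
Combined value = 0 ⊕ 2 ⊕ 1 ⊕ 0 = 3.

3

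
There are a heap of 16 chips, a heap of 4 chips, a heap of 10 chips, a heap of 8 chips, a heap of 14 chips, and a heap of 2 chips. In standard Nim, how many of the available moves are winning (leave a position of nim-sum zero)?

1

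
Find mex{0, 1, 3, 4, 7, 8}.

2

The values 0, 1 are all present; 2 is the first non-negative integer missing from the set.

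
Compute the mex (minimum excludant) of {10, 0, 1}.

The values 0, 1 are all present; 2 is the first non-negative integer missing from the set.

2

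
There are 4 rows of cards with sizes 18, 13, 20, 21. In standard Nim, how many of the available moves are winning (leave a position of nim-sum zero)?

3

Bitwise XOR of the heap sizes:
  10010  (18)
  01101  (13)
  10100  (20)
  10101  (21)
  -----
  11110  (30)
The overall nim-sum is X = 30. A row of size p has a winning move iff p XOR X < p (reduce it to p XOR X).
  18: 18 XOR 30 = 12 < 18 — winning move (to 12).
  13: 13 XOR 30 = 19 ≥ 13 — no move.
  20: 20 XOR 30 = 10 < 20 — winning move (to 10).
  21: 21 XOR 30 = 11 < 21 — winning move (to 11).
That gives 3 winning moves.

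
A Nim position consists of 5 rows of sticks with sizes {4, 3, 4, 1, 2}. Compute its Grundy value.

Nim-sum: 4 ^ 3 ^ 4 ^ 1 ^ 2 = 0.

0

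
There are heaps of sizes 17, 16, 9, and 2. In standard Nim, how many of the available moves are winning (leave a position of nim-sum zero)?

1

Bitwise XOR of the heap sizes:
  10001  (17)
  10000  (16)
  01001  (9)
  00010  (2)
  -----
  01010  (10)
The overall nim-sum is X = 10. A heap of size p has a winning move iff p XOR X < p (reduce it to p XOR X).
  17: 17 XOR 10 = 27 ≥ 17 — no move.
  16: 16 XOR 10 = 26 ≥ 16 — no move.
  9: 9 XOR 10 = 3 < 9 — winning move (to 3).
  2: 2 XOR 10 = 8 ≥ 2 — no move.
That gives 1 winning move.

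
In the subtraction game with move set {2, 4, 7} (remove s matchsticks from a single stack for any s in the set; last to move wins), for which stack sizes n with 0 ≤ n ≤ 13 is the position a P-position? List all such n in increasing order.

0, 1, 6, 9, 12

Grundy values for subtraction set {2, 4, 7}:
g(0) = mex{} = 0
g(1) = mex{} = 0
g(2) = mex{0} = 1
g(3) = mex{0} = 1
g(4) = mex{0,1} = 2
g(5) = mex{0,1} = 2
g(6) = mex{1,2} = 0
g(7) = mex{0,1,2} = 3
g(8) = mex{0,2} = 1
g(9) = mex{1,2,3} = 0
g(10) = mex{0,1} = 2
g(11) = mex{0,2,3} = 1
g(12) = mex{1,2} = 0
g(13) = mex{0,1} = 2
The P-positions (g = 0) in 0..13 are 0, 1, 6, 9, 12.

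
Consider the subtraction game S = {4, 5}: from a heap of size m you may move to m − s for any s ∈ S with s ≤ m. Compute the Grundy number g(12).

Compute g(0), g(1), … for moves {4, 5}:
k:     0  1  2  3  4  5  6  7  8  9 10 11 12
g(k):  0  0  0  0  1  1  1  1  2  0  0  0  0
So g(12) = 0.

0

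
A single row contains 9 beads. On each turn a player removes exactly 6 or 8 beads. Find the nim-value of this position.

1

Grundy values for subtraction set {6, 8}:
g(0) = mex{} = 0
g(1) = mex{} = 0
g(2) = mex{} = 0
g(3) = mex{} = 0
g(4) = mex{} = 0
g(5) = mex{} = 0
g(6) = mex{0} = 1
g(7) = mex{0} = 1
g(8) = mex{0} = 1
g(9) = mex{0} = 1
So g(9) = 1.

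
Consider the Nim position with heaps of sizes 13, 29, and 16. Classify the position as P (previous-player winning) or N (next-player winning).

P-position

Compute the nim-sum pairwise:
13 ⊕ 29 = 16
16 ⊕ 16 = 0
The nim-sum is 0, so this is a P-position: the player to move is in a losing position under optimal play.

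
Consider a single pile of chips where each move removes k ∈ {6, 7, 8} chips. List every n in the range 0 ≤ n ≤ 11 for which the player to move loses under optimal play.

0, 1, 2, 3, 4, 5

Compute g(0), g(1), … for moves {6, 7, 8}:
k:     0  1  2  3  4  5  6  7  8  9 10 11
g(k):  0  0  0  0  0  0  1  1  1  1  1  1
The P-positions (g = 0) in 0..11 are 0, 1, 2, 3, 4, 5.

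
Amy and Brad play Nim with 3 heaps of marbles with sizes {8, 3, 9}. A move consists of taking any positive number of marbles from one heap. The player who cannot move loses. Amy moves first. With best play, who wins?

Amy wins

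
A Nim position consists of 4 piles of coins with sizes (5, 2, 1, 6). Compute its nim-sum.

0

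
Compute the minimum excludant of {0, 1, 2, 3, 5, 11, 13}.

4

The values 0, 1, 2, 3 are all present; 4 is the first non-negative integer missing from the set.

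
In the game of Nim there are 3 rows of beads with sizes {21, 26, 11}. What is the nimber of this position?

4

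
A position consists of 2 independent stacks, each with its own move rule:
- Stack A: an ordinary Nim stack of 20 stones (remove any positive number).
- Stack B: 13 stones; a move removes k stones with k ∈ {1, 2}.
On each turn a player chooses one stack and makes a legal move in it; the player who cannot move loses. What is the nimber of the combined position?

Stack A is a plain Nim stack of size 20, so its Grundy value is 20.
Build the Grundy sequence for stack B with g(k) = mex{g(k−s) : s ∈ {1, 2}, s ≤ k}:
k:     0  1  2  3  4  5  6  7  8  9 10 11 12 13
g(k):  0  1  2  0  1  2  0  1  2  0  1  2  0  1
So g(13) = 1.
The value of a disjunctive sum is the nim-sum of the parts.
Combined value = 20 ⊕ 1 = 21.

21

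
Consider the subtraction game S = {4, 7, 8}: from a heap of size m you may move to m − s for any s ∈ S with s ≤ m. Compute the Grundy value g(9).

Compute g(0), g(1), … for moves {4, 7, 8}:
k:     0  1  2  3  4  5  6  7  8  9
g(k):  0  0  0  0  1  1  1  1  2  2
So g(9) = 2.

2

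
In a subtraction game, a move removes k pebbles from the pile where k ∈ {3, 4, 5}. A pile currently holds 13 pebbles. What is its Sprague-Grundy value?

1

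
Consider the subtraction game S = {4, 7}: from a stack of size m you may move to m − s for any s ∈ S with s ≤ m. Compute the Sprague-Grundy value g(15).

Build the Grundy sequence with g(k) = mex{g(k−s) : s ∈ {4, 7}, s ≤ k}:
k:     0  1  2  3  4  5  6  7  8  9 10 11 12 13 14 15
g(k):  0  0  0  0  1  1  1  1  2  2  2  0  0  0  0  1
So g(15) = 1.

1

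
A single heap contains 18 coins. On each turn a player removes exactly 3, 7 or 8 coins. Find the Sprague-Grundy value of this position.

Grundy values for subtraction set {3, 7, 8}:
k:     0  1  2  3  4  5  6  7  8  9 10 11 12 13 14 15 16 17 18
g(k):  0  0  0  1  1  1  0  2  2  1  3  0  0  2  1  1  0  0  2
So g(18) = 2.

2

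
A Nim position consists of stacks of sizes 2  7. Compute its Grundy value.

Bitwise XOR of the heap sizes:
  010  (2)
  111  (7)
  ---
  101  (5)

5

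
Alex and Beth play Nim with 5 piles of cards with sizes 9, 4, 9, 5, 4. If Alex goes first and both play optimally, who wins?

Alex wins

Compute the nim-sum pairwise:
9 ^ 4 = 13
13 ^ 9 = 4
4 ^ 5 = 1
1 ^ 4 = 5
The nim-sum is 5 ≠ 0, so this is an N-position: the player to move can win; Alex has a winning move.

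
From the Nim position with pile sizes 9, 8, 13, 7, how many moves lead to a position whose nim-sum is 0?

3

Nim-sum: 9 XOR 8 XOR 13 XOR 7 = 11.
The overall nim-sum is X = 11. A pile of size p has a winning move iff p XOR X < p (reduce it to p XOR X).
  9: 9 XOR 11 = 2 < 9 — winning move (to 2).
  8: 8 XOR 11 = 3 < 8 — winning move (to 3).
  13: 13 XOR 11 = 6 < 13 — winning move (to 6).
  7: 7 XOR 11 = 12 ≥ 7 — no move.
That gives 3 winning moves.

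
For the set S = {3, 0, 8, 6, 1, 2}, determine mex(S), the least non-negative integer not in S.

The values 0, 1, 2, 3 are all present; 4 is the first non-negative integer missing from the set.

4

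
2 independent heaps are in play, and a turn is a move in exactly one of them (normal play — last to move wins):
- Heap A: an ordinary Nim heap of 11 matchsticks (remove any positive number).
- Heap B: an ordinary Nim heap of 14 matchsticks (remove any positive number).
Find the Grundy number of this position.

5

Heap A is a plain Nim heap of size 11, so its Grundy value is 11.
Heap B is a plain Nim heap of size 14, so its Grundy value is 14.
By the Sprague-Grundy theorem, the Grundy value of a sum of independent games is the XOR of the component values.
Combined value = 11 XOR 14 = 5.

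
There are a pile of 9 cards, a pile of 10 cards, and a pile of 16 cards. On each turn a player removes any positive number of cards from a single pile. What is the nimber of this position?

In binary:
  01001  (9)
  01010  (10)
  10000  (16)
  -----
  10011  (19)

19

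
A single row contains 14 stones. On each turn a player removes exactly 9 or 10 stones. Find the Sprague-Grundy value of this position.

1

Grundy values for subtraction set {9, 10}:
g(0) = mex{} = 0
g(1) = mex{} = 0
g(2) = mex{} = 0
g(3) = mex{} = 0
g(4) = mex{} = 0
g(5) = mex{} = 0
g(6) = mex{} = 0
g(7) = mex{} = 0
g(8) = mex{} = 0
g(9) = mex{0} = 1
g(10) = mex{0} = 1
g(11) = mex{0} = 1
g(12) = mex{0} = 1
g(13) = mex{0} = 1
g(14) = mex{0} = 1
So g(14) = 1.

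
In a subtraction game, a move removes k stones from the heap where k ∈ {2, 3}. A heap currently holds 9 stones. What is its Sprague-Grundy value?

2

Build the Grundy sequence with g(k) = mex{g(k−s) : s ∈ {2, 3}, s ≤ k}:
g(0) = mex{} = 0
g(1) = mex{} = 0
g(2) = mex{0} = 1
g(3) = mex{0} = 1
g(4) = mex{0,1} = 2
g(5) = mex{1} = 0
g(6) = mex{1,2} = 0
g(7) = mex{0,2} = 1
g(8) = mex{0} = 1
g(9) = mex{0,1} = 2
So g(9) = 2.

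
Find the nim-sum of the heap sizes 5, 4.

Write each in binary and XOR column by column:
  101  (5)
  100  (4)
  ---
  001  (1)

1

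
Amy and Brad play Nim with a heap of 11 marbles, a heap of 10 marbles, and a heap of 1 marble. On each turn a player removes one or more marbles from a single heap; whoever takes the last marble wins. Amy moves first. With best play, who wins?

Brad wins

In binary:
  1011  (11)
  1010  (10)
  0001  (1)
  ----
  0000  (0)
The nim-sum is 0, so this is a P-position: the player to move is in a losing position under optimal play; Amy is about to move from it and so loses — Brad wins.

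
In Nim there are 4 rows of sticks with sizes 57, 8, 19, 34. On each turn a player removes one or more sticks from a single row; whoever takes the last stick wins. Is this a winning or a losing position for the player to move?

Write each in binary and XOR column by column:
  111001  (57)
  001000  (8)
  010011  (19)
  100010  (34)
  ------
  000000  (0)
The nim-sum is 0, so this is a P-position: the player to move is in a losing position under optimal play.

Losing position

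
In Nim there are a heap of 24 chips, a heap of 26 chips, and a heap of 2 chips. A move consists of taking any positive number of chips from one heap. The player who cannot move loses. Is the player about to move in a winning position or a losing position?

Losing position

Write each in binary and XOR column by column:
  11000  (24)
  11010  (26)
  00010  (2)
  -----
  00000  (0)
The nim-sum is 0, so this is a P-position: the player to move is in a losing position under optimal play.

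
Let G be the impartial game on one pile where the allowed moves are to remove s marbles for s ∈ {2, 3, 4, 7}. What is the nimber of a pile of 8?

Grundy values for subtraction set {2, 3, 4, 7}:
k:     0  1  2  3  4  5  6  7  8
g(k):  0  0  1  1  2  2  0  3  1
So g(8) = 1.

1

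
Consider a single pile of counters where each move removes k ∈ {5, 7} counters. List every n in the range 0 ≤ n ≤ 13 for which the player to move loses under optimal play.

Compute g(0), g(1), … for moves {5, 7}:
k:     0  1  2  3  4  5  6  7  8  9 10 11 12 13
g(k):  0  0  0  0  0  1  1  1  1  1  2  2  0  0
The P-positions (g = 0) in 0..13 are 0, 1, 2, 3, 4, 12, 13.

0, 1, 2, 3, 4, 12, 13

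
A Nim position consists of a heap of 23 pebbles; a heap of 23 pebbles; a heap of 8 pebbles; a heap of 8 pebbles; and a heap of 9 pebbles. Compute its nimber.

Compute the nim-sum pairwise:
23 ⊕ 23 = 0
0 ⊕ 8 = 8
8 ⊕ 8 = 0
0 ⊕ 9 = 9

9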